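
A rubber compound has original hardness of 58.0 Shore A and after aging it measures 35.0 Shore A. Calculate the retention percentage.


Retention = aged / original * 100
= 35.0 / 58.0 * 100
= 60.3%

60.3%


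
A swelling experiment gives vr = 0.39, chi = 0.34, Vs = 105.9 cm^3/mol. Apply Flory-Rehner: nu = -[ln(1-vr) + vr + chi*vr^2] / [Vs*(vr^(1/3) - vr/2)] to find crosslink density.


ln(1 - vr) = ln(1 - 0.39) = -0.4943
Numerator = -((-0.4943) + 0.39 + 0.34 * 0.39^2) = 0.0526
Denominator = 105.9 * (0.39^(1/3) - 0.39/2) = 56.7216
nu = 0.0526 / 56.7216 = 9.2703e-04 mol/cm^3

9.2703e-04 mol/cm^3


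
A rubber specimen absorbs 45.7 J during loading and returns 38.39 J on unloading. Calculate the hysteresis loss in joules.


Hysteresis loss = loading - unloading
= 45.7 - 38.39
= 7.31 J

7.31 J


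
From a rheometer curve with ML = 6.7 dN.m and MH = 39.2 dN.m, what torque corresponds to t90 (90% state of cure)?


M90 = ML + 0.9 * (MH - ML)
M90 = 6.7 + 0.9 * (39.2 - 6.7)
M90 = 6.7 + 0.9 * 32.5
M90 = 35.95 dN.m

35.95 dN.m


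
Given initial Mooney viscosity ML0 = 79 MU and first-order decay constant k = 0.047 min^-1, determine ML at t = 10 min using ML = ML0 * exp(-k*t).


ML = ML0 * exp(-k * t)
ML = 79 * exp(-0.047 * 10)
ML = 79 * 0.6250
ML = 49.38 MU

49.38 MU


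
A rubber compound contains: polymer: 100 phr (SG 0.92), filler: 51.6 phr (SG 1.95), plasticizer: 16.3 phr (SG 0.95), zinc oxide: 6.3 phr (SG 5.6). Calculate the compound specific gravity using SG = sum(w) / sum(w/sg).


Sum of weights = 174.2
Volume contributions:
  polymer: 100/0.92 = 108.6957
  filler: 51.6/1.95 = 26.4615
  plasticizer: 16.3/0.95 = 17.1579
  zinc oxide: 6.3/5.6 = 1.1250
Sum of volumes = 153.4401
SG = 174.2 / 153.4401 = 1.135

SG = 1.135


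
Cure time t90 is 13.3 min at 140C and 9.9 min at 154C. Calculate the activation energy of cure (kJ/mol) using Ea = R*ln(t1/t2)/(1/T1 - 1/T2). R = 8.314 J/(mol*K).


T1 = 413.15 K, T2 = 427.15 K
1/T1 - 1/T2 = 7.9330e-05
ln(t1/t2) = ln(13.3/9.9) = 0.2952
Ea = 8.314 * 0.2952 / 7.9330e-05 = 30940.6602 J/mol
Ea = 30.94 kJ/mol

30.94 kJ/mol


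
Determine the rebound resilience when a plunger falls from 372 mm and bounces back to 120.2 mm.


Resilience = h_rebound / h_drop * 100
= 120.2 / 372 * 100
= 32.3%

32.3%


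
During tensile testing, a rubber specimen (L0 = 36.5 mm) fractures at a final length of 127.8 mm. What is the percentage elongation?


Elongation = (Lf - L0) / L0 * 100
= (127.8 - 36.5) / 36.5 * 100
= 91.3 / 36.5 * 100
= 250.1%

250.1%


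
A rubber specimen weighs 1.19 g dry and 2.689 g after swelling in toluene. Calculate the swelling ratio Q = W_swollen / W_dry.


Q = W_swollen / W_dry
Q = 2.689 / 1.19
Q = 2.26

Q = 2.26


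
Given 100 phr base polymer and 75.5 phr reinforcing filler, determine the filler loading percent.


Filler % = filler / (rubber + filler) * 100
= 75.5 / (100 + 75.5) * 100
= 75.5 / 175.5 * 100
= 43.02%

43.02%


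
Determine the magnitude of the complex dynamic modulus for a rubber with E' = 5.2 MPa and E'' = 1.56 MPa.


|E*| = sqrt(E'^2 + E''^2)
= sqrt(5.2^2 + 1.56^2)
= sqrt(27.0400 + 2.4336)
= 5.429 MPa

5.429 MPa


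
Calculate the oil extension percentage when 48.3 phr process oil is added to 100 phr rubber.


Oil % = oil / (100 + oil) * 100
= 48.3 / (100 + 48.3) * 100
= 48.3 / 148.3 * 100
= 32.57%

32.57%


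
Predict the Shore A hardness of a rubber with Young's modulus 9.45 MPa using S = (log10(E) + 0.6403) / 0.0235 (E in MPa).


log10(E) = 0.0235*S - 0.6403  =>  S = (log10(E) + 0.6403) / 0.0235
log10(9.45) = 0.975432
S = (0.975432 + 0.6403) / 0.0235 = 1.615732 / 0.0235
S = 68.8

Shore A = 68.8


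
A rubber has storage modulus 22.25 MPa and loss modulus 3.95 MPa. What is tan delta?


tan delta = E'' / E'
= 3.95 / 22.25
= 0.1775

tan delta = 0.1775


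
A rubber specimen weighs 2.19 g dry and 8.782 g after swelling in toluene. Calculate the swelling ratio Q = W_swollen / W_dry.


Q = W_swollen / W_dry
Q = 8.782 / 2.19
Q = 4.01

Q = 4.01


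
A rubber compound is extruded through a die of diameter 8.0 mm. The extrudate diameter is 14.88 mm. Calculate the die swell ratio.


Die swell ratio = D_extrudate / D_die
= 14.88 / 8.0
= 1.86

Die swell = 1.86


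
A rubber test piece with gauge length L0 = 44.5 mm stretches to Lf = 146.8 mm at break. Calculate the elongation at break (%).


Elongation = (Lf - L0) / L0 * 100
= (146.8 - 44.5) / 44.5 * 100
= 102.3 / 44.5 * 100
= 229.9%

229.9%


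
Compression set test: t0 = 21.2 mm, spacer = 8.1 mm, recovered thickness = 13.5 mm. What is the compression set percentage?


CS = (t0 - recovered) / (t0 - ts) * 100
= (21.2 - 13.5) / (21.2 - 8.1) * 100
= 7.7 / 13.1 * 100
= 58.8%

58.8%


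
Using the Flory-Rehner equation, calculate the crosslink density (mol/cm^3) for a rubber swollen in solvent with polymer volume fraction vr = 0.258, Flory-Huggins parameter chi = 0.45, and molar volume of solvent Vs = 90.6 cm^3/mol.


ln(1 - vr) = ln(1 - 0.258) = -0.2984
Numerator = -((-0.2984) + 0.258 + 0.45 * 0.258^2) = 0.0105
Denominator = 90.6 * (0.258^(1/3) - 0.258/2) = 45.9894
nu = 0.0105 / 45.9894 = 2.2727e-04 mol/cm^3

2.2727e-04 mol/cm^3


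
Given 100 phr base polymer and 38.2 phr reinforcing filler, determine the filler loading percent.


Filler % = filler / (rubber + filler) * 100
= 38.2 / (100 + 38.2) * 100
= 38.2 / 138.2 * 100
= 27.64%

27.64%


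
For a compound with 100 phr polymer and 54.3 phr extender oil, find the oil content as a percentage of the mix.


Oil % = oil / (100 + oil) * 100
= 54.3 / (100 + 54.3) * 100
= 54.3 / 154.3 * 100
= 35.19%

35.19%


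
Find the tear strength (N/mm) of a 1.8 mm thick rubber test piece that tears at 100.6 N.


Tear strength = force / thickness
= 100.6 / 1.8
= 55.89 N/mm

55.89 N/mm


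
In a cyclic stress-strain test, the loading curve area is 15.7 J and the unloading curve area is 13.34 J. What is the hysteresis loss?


Hysteresis loss = loading - unloading
= 15.7 - 13.34
= 2.36 J

2.36 J


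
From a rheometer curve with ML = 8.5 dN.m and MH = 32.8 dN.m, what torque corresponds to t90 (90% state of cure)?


M90 = ML + 0.9 * (MH - ML)
M90 = 8.5 + 0.9 * (32.8 - 8.5)
M90 = 8.5 + 0.9 * 24.3
M90 = 30.37 dN.m

30.37 dN.m


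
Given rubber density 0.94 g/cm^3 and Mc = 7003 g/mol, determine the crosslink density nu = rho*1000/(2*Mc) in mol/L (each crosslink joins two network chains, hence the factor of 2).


nu = rho * 1000 / (2 * Mc)
nu = 0.94 * 1000 / (2 * 7003)
nu = 940.0 / 14006
nu = 0.0671 mol/L

0.0671 mol/L


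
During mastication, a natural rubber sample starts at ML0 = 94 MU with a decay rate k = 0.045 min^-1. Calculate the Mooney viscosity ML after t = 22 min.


ML = ML0 * exp(-k * t)
ML = 94 * exp(-0.045 * 22)
ML = 94 * 0.3716
ML = 34.93 MU

34.93 MU


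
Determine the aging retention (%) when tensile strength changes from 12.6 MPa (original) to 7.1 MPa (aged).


Retention = aged / original * 100
= 7.1 / 12.6 * 100
= 56.3%

56.3%


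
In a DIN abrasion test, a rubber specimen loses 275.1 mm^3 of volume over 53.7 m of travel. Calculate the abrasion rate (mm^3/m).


Rate = volume_loss / distance
= 275.1 / 53.7
= 5.123 mm^3/m

5.123 mm^3/m


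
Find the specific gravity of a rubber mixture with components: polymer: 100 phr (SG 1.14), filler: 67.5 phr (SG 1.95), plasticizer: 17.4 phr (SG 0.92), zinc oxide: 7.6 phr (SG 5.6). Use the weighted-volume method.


Sum of weights = 192.5
Volume contributions:
  polymer: 100/1.14 = 87.7193
  filler: 67.5/1.95 = 34.6154
  plasticizer: 17.4/0.92 = 18.9130
  zinc oxide: 7.6/5.6 = 1.3571
Sum of volumes = 142.6049
SG = 192.5 / 142.6049 = 1.35

SG = 1.35


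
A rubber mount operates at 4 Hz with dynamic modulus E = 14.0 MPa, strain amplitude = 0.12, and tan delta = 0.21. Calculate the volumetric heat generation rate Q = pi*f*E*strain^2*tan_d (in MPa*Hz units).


Q = pi * f * E * strain^2 * tan_d
= pi * 4 * 14.0 * 0.12^2 * 0.21
= pi * 4 * 14.0 * 0.0144 * 0.21
= 0.5320

Q = 0.5320


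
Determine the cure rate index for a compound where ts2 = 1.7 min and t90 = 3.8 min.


CRI = 100 / (t90 - ts2)
= 100 / (3.8 - 1.7)
= 100 / 2.1
= 47.62 min^-1

47.62 min^-1


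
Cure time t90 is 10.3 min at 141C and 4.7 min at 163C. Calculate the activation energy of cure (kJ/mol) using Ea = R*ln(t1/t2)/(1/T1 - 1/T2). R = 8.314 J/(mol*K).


T1 = 414.15 K, T2 = 436.15 K
1/T1 - 1/T2 = 1.2179e-04
ln(t1/t2) = ln(10.3/4.7) = 0.7846
Ea = 8.314 * 0.7846 / 1.2179e-04 = 53557.3256 J/mol
Ea = 53.56 kJ/mol

53.56 kJ/mol


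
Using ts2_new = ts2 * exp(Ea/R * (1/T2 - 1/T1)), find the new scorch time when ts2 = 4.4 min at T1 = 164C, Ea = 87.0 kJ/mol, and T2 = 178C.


Convert temperatures: T1 = 164 + 273.15 = 437.15 K, T2 = 178 + 273.15 = 451.15 K
ts2_new = 4.4 * exp(87000 / 8.314 * (1/451.15 - 1/437.15))
1/T2 - 1/T1 = -7.0987e-05
ts2_new = 2.09 min

2.09 min


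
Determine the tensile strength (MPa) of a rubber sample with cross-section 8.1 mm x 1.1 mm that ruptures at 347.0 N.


Area = width * thickness = 8.1 * 1.1 = 8.91 mm^2
TS = force / area = 347.0 / 8.91 = 38.95 MPa

38.95 MPa


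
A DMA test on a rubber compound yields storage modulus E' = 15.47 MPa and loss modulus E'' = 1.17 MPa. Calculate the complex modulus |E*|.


|E*| = sqrt(E'^2 + E''^2)
= sqrt(15.47^2 + 1.17^2)
= sqrt(239.3209 + 1.3689)
= 15.514 MPa

15.514 MPa


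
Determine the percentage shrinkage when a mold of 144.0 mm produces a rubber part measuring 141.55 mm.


Shrinkage = (mold - part) / mold * 100
= (144.0 - 141.55) / 144.0 * 100
= 2.45 / 144.0 * 100
= 1.7%

1.7%


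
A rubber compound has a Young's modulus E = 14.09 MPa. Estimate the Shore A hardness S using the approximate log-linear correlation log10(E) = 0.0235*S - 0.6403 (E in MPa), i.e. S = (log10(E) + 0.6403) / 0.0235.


log10(E) = 0.0235*S - 0.6403  =>  S = (log10(E) + 0.6403) / 0.0235
log10(14.09) = 1.148911
S = (1.148911 + 0.6403) / 0.0235 = 1.789211 / 0.0235
S = 76.1

Shore A = 76.1


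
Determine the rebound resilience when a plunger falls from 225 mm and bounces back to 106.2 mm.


Resilience = h_rebound / h_drop * 100
= 106.2 / 225 * 100
= 47.2%

47.2%


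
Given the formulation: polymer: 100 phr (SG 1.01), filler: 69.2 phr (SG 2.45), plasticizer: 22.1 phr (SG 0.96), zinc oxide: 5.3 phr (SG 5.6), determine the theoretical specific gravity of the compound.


Sum of weights = 196.6
Volume contributions:
  polymer: 100/1.01 = 99.0099
  filler: 69.2/2.45 = 28.2449
  plasticizer: 22.1/0.96 = 23.0208
  zinc oxide: 5.3/5.6 = 0.9464
Sum of volumes = 151.2221
SG = 196.6 / 151.2221 = 1.3

SG = 1.3


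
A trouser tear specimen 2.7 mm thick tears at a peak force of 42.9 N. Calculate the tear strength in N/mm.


Tear strength = force / thickness
= 42.9 / 2.7
= 15.89 N/mm

15.89 N/mm


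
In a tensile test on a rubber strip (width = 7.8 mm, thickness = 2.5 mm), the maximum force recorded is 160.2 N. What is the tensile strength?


Area = width * thickness = 7.8 * 2.5 = 19.5 mm^2
TS = force / area = 160.2 / 19.5 = 8.22 MPa

8.22 MPa


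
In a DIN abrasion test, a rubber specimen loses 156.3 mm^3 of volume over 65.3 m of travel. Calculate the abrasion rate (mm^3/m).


Rate = volume_loss / distance
= 156.3 / 65.3
= 2.394 mm^3/m

2.394 mm^3/m


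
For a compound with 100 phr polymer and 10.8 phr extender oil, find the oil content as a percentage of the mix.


Oil % = oil / (100 + oil) * 100
= 10.8 / (100 + 10.8) * 100
= 10.8 / 110.8 * 100
= 9.75%

9.75%


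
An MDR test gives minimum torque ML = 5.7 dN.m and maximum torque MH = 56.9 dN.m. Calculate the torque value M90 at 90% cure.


M90 = ML + 0.9 * (MH - ML)
M90 = 5.7 + 0.9 * (56.9 - 5.7)
M90 = 5.7 + 0.9 * 51.2
M90 = 51.78 dN.m

51.78 dN.m


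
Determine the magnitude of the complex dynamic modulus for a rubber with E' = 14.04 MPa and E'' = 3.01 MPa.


|E*| = sqrt(E'^2 + E''^2)
= sqrt(14.04^2 + 3.01^2)
= sqrt(197.1216 + 9.0601)
= 14.359 MPa

14.359 MPa


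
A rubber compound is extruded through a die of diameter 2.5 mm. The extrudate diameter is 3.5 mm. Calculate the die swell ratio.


Die swell ratio = D_extrudate / D_die
= 3.5 / 2.5
= 1.4

Die swell = 1.4


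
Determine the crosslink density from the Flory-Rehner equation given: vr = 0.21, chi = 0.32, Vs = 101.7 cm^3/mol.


ln(1 - vr) = ln(1 - 0.21) = -0.2357
Numerator = -((-0.2357) + 0.21 + 0.32 * 0.21^2) = 0.0116
Denominator = 101.7 * (0.21^(1/3) - 0.21/2) = 49.7712
nu = 0.0116 / 49.7712 = 2.3327e-04 mol/cm^3

2.3327e-04 mol/cm^3


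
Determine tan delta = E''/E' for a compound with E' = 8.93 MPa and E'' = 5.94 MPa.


tan delta = E'' / E'
= 5.94 / 8.93
= 0.6652

tan delta = 0.6652


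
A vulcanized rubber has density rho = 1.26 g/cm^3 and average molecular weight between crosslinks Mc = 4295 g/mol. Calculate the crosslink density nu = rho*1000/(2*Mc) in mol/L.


nu = rho * 1000 / (2 * Mc)
nu = 1.26 * 1000 / (2 * 4295)
nu = 1260.0 / 8590
nu = 0.1467 mol/L

0.1467 mol/L


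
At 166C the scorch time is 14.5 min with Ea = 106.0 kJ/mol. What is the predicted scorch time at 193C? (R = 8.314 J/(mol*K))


Convert temperatures: T1 = 166 + 273.15 = 439.15 K, T2 = 193 + 273.15 = 466.15 K
ts2_new = 14.5 * exp(106000 / 8.314 * (1/466.15 - 1/439.15))
1/T2 - 1/T1 = -1.3189e-04
ts2_new = 2.7 min

2.7 min


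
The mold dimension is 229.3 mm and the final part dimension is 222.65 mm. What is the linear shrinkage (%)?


Shrinkage = (mold - part) / mold * 100
= (229.3 - 222.65) / 229.3 * 100
= 6.65 / 229.3 * 100
= 2.9%

2.9%


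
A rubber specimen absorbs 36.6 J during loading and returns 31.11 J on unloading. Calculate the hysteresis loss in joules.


Hysteresis loss = loading - unloading
= 36.6 - 31.11
= 5.49 J

5.49 J


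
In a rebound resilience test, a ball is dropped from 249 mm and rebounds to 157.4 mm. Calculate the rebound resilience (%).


Resilience = h_rebound / h_drop * 100
= 157.4 / 249 * 100
= 63.2%

63.2%


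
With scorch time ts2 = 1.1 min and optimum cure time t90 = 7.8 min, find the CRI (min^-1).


CRI = 100 / (t90 - ts2)
= 100 / (7.8 - 1.1)
= 100 / 6.7
= 14.93 min^-1

14.93 min^-1


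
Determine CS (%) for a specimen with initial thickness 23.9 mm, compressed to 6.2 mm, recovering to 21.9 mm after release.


CS = (t0 - recovered) / (t0 - ts) * 100
= (23.9 - 21.9) / (23.9 - 6.2) * 100
= 2.0 / 17.7 * 100
= 11.3%

11.3%


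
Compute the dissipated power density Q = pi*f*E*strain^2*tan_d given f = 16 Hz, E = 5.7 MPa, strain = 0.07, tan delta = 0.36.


Q = pi * f * E * strain^2 * tan_d
= pi * 16 * 5.7 * 0.07^2 * 0.36
= pi * 16 * 5.7 * 0.0049 * 0.36
= 0.5054

Q = 0.5054


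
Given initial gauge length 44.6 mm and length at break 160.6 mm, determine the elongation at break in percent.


Elongation = (Lf - L0) / L0 * 100
= (160.6 - 44.6) / 44.6 * 100
= 116.0 / 44.6 * 100
= 260.1%

260.1%


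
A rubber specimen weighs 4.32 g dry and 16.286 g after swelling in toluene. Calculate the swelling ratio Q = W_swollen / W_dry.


Q = W_swollen / W_dry
Q = 16.286 / 4.32
Q = 3.77

Q = 3.77


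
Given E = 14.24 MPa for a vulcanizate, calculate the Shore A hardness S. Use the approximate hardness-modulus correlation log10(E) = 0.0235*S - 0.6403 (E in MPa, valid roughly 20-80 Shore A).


log10(E) = 0.0235*S - 0.6403  =>  S = (log10(E) + 0.6403) / 0.0235
log10(14.24) = 1.153510
S = (1.153510 + 0.6403) / 0.0235 = 1.793810 / 0.0235
S = 76.3

Shore A = 76.3


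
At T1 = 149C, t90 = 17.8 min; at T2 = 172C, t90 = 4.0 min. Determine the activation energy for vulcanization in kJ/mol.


T1 = 422.15 K, T2 = 445.15 K
1/T1 - 1/T2 = 1.2239e-04
ln(t1/t2) = ln(17.8/4.0) = 1.4929
Ea = 8.314 * 1.4929 / 1.2239e-04 = 101411.5137 J/mol
Ea = 101.41 kJ/mol

101.41 kJ/mol


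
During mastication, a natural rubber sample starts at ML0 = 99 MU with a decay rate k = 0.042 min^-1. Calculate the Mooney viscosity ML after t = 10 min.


ML = ML0 * exp(-k * t)
ML = 99 * exp(-0.042 * 10)
ML = 99 * 0.6570
ML = 65.05 MU

65.05 MU


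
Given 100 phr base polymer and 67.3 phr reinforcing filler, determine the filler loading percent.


Filler % = filler / (rubber + filler) * 100
= 67.3 / (100 + 67.3) * 100
= 67.3 / 167.3 * 100
= 40.23%

40.23%


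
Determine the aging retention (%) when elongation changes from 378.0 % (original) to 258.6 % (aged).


Retention = aged / original * 100
= 258.6 / 378.0 * 100
= 68.4%

68.4%


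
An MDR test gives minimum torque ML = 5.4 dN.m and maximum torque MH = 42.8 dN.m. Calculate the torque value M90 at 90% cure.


M90 = ML + 0.9 * (MH - ML)
M90 = 5.4 + 0.9 * (42.8 - 5.4)
M90 = 5.4 + 0.9 * 37.4
M90 = 39.06 dN.m

39.06 dN.m


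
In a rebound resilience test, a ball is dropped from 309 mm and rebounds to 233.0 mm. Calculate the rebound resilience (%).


Resilience = h_rebound / h_drop * 100
= 233.0 / 309 * 100
= 75.4%

75.4%


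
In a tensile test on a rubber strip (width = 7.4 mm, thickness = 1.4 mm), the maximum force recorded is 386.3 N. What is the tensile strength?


Area = width * thickness = 7.4 * 1.4 = 10.36 mm^2
TS = force / area = 386.3 / 10.36 = 37.29 MPa

37.29 MPa


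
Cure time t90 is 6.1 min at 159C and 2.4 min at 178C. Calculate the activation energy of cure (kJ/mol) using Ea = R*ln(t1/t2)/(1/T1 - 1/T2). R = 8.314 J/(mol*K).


T1 = 432.15 K, T2 = 451.15 K
1/T1 - 1/T2 = 9.7454e-05
ln(t1/t2) = ln(6.1/2.4) = 0.9328
Ea = 8.314 * 0.9328 / 9.7454e-05 = 79581.0680 J/mol
Ea = 79.58 kJ/mol

79.58 kJ/mol


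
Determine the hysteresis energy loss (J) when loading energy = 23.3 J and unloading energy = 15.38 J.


Hysteresis loss = loading - unloading
= 23.3 - 15.38
= 7.92 J

7.92 J


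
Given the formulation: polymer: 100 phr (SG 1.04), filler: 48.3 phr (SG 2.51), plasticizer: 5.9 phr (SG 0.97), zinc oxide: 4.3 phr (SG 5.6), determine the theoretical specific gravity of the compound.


Sum of weights = 158.5
Volume contributions:
  polymer: 100/1.04 = 96.1538
  filler: 48.3/2.51 = 19.2430
  plasticizer: 5.9/0.97 = 6.0825
  zinc oxide: 4.3/5.6 = 0.7679
Sum of volumes = 122.2472
SG = 158.5 / 122.2472 = 1.297

SG = 1.297


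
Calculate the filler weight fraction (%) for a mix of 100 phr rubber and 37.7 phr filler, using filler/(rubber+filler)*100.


Filler % = filler / (rubber + filler) * 100
= 37.7 / (100 + 37.7) * 100
= 37.7 / 137.7 * 100
= 27.38%

27.38%


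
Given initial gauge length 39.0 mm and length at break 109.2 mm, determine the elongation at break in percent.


Elongation = (Lf - L0) / L0 * 100
= (109.2 - 39.0) / 39.0 * 100
= 70.2 / 39.0 * 100
= 180.0%

180.0%


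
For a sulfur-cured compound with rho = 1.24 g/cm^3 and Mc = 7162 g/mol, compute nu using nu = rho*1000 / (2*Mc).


nu = rho * 1000 / (2 * Mc)
nu = 1.24 * 1000 / (2 * 7162)
nu = 1240.0 / 14324
nu = 0.0866 mol/L

0.0866 mol/L


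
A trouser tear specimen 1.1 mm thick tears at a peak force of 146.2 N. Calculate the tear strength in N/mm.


Tear strength = force / thickness
= 146.2 / 1.1
= 132.91 N/mm

132.91 N/mm


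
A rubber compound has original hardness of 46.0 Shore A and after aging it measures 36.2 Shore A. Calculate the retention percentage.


Retention = aged / original * 100
= 36.2 / 46.0 * 100
= 78.7%

78.7%


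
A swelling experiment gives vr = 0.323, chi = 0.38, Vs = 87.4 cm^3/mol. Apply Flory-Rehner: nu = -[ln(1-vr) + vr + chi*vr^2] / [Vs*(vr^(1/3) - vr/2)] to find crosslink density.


ln(1 - vr) = ln(1 - 0.323) = -0.3901
Numerator = -((-0.3901) + 0.323 + 0.38 * 0.323^2) = 0.0274
Denominator = 87.4 * (0.323^(1/3) - 0.323/2) = 45.8519
nu = 0.0274 / 45.8519 = 5.9843e-04 mol/cm^3

5.9843e-04 mol/cm^3


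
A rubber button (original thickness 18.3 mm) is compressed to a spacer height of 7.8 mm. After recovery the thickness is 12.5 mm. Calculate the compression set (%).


CS = (t0 - recovered) / (t0 - ts) * 100
= (18.3 - 12.5) / (18.3 - 7.8) * 100
= 5.8 / 10.5 * 100
= 55.2%

55.2%


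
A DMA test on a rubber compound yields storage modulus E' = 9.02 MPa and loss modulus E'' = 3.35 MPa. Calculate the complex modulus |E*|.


|E*| = sqrt(E'^2 + E''^2)
= sqrt(9.02^2 + 3.35^2)
= sqrt(81.3604 + 11.2225)
= 9.622 MPa

9.622 MPa


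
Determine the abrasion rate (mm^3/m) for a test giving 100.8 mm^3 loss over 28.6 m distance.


Rate = volume_loss / distance
= 100.8 / 28.6
= 3.524 mm^3/m

3.524 mm^3/m


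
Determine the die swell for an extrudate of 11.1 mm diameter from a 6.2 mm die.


Die swell ratio = D_extrudate / D_die
= 11.1 / 6.2
= 1.79

Die swell = 1.79


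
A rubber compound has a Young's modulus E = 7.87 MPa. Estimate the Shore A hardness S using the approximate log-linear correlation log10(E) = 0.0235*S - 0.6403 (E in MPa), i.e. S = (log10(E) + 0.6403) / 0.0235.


log10(E) = 0.0235*S - 0.6403  =>  S = (log10(E) + 0.6403) / 0.0235
log10(7.87) = 0.895975
S = (0.895975 + 0.6403) / 0.0235 = 1.536275 / 0.0235
S = 65.4

Shore A = 65.4


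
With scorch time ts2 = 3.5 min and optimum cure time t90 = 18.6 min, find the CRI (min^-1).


CRI = 100 / (t90 - ts2)
= 100 / (18.6 - 3.5)
= 100 / 15.1
= 6.62 min^-1

6.62 min^-1


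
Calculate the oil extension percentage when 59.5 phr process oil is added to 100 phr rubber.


Oil % = oil / (100 + oil) * 100
= 59.5 / (100 + 59.5) * 100
= 59.5 / 159.5 * 100
= 37.3%

37.3%


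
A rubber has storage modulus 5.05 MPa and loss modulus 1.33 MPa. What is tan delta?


tan delta = E'' / E'
= 1.33 / 5.05
= 0.2634

tan delta = 0.2634


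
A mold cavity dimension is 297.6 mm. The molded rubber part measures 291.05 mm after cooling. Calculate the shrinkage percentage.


Shrinkage = (mold - part) / mold * 100
= (297.6 - 291.05) / 297.6 * 100
= 6.55 / 297.6 * 100
= 2.2%

2.2%


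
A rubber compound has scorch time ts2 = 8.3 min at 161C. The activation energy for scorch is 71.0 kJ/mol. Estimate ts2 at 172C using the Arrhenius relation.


Convert temperatures: T1 = 161 + 273.15 = 434.15 K, T2 = 172 + 273.15 = 445.15 K
ts2_new = 8.3 * exp(71000 / 8.314 * (1/445.15 - 1/434.15))
1/T2 - 1/T1 = -5.6918e-05
ts2_new = 5.1 min

5.1 min


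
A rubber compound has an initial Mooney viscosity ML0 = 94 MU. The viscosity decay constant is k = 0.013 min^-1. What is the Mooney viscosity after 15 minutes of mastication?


ML = ML0 * exp(-k * t)
ML = 94 * exp(-0.013 * 15)
ML = 94 * 0.8228
ML = 77.35 MU

77.35 MU


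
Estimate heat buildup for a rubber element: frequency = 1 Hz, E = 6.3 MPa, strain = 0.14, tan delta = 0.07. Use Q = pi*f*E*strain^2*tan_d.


Q = pi * f * E * strain^2 * tan_d
= pi * 1 * 6.3 * 0.14^2 * 0.07
= pi * 1 * 6.3 * 0.0196 * 0.07
= 0.0272

Q = 0.0272


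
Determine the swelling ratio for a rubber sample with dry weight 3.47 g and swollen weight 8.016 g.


Q = W_swollen / W_dry
Q = 8.016 / 3.47
Q = 2.31

Q = 2.31


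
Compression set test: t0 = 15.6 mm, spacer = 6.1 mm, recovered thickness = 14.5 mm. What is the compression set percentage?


CS = (t0 - recovered) / (t0 - ts) * 100
= (15.6 - 14.5) / (15.6 - 6.1) * 100
= 1.1 / 9.5 * 100
= 11.6%

11.6%


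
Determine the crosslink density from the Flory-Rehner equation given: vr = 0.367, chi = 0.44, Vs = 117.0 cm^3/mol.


ln(1 - vr) = ln(1 - 0.367) = -0.4573
Numerator = -((-0.4573) + 0.367 + 0.44 * 0.367^2) = 0.0310
Denominator = 117.0 * (0.367^(1/3) - 0.367/2) = 62.2978
nu = 0.0310 / 62.2978 = 4.9796e-04 mol/cm^3

4.9796e-04 mol/cm^3


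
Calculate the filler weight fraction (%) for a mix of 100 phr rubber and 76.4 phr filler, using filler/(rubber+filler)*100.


Filler % = filler / (rubber + filler) * 100
= 76.4 / (100 + 76.4) * 100
= 76.4 / 176.4 * 100
= 43.31%

43.31%


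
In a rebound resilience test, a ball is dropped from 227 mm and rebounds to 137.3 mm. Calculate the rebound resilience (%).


Resilience = h_rebound / h_drop * 100
= 137.3 / 227 * 100
= 60.5%

60.5%


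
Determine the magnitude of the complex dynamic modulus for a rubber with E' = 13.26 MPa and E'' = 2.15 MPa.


|E*| = sqrt(E'^2 + E''^2)
= sqrt(13.26^2 + 2.15^2)
= sqrt(175.8276 + 4.6225)
= 13.433 MPa

13.433 MPa


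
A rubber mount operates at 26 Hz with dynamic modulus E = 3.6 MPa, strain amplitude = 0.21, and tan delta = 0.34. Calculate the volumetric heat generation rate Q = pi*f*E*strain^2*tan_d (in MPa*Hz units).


Q = pi * f * E * strain^2 * tan_d
= pi * 26 * 3.6 * 0.21^2 * 0.34
= pi * 26 * 3.6 * 0.0441 * 0.34
= 4.4090

Q = 4.4090


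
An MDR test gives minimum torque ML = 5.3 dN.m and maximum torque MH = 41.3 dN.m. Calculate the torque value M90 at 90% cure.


M90 = ML + 0.9 * (MH - ML)
M90 = 5.3 + 0.9 * (41.3 - 5.3)
M90 = 5.3 + 0.9 * 36.0
M90 = 37.7 dN.m

37.7 dN.m


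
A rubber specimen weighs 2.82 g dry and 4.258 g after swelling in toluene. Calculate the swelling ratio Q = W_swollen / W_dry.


Q = W_swollen / W_dry
Q = 4.258 / 2.82
Q = 1.51

Q = 1.51


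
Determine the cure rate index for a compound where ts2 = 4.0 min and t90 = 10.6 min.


CRI = 100 / (t90 - ts2)
= 100 / (10.6 - 4.0)
= 100 / 6.6
= 15.15 min^-1

15.15 min^-1


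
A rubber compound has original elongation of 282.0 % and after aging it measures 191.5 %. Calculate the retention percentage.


Retention = aged / original * 100
= 191.5 / 282.0 * 100
= 67.9%

67.9%


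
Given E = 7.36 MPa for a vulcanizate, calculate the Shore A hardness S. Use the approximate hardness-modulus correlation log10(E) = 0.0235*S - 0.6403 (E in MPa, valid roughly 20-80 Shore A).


log10(E) = 0.0235*S - 0.6403  =>  S = (log10(E) + 0.6403) / 0.0235
log10(7.36) = 0.866878
S = (0.866878 + 0.6403) / 0.0235 = 1.507178 / 0.0235
S = 64.1

Shore A = 64.1


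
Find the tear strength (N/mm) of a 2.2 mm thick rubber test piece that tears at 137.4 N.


Tear strength = force / thickness
= 137.4 / 2.2
= 62.45 N/mm

62.45 N/mm


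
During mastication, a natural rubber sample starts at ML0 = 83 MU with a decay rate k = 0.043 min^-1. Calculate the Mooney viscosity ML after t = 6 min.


ML = ML0 * exp(-k * t)
ML = 83 * exp(-0.043 * 6)
ML = 83 * 0.7726
ML = 64.13 MU

64.13 MU


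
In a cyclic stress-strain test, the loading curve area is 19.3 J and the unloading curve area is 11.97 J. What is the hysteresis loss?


Hysteresis loss = loading - unloading
= 19.3 - 11.97
= 7.33 J

7.33 J


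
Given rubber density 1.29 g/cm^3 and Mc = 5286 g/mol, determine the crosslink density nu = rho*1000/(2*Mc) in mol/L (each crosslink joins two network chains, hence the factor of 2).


nu = rho * 1000 / (2 * Mc)
nu = 1.29 * 1000 / (2 * 5286)
nu = 1290.0 / 10572
nu = 0.1220 mol/L

0.1220 mol/L


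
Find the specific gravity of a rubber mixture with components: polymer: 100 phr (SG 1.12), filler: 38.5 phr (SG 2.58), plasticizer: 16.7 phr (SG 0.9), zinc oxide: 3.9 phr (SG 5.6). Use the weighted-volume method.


Sum of weights = 159.1
Volume contributions:
  polymer: 100/1.12 = 89.2857
  filler: 38.5/2.58 = 14.9225
  plasticizer: 16.7/0.9 = 18.5556
  zinc oxide: 3.9/5.6 = 0.6964
Sum of volumes = 123.4602
SG = 159.1 / 123.4602 = 1.289

SG = 1.289


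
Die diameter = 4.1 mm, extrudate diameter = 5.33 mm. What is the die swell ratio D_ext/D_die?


Die swell ratio = D_extrudate / D_die
= 5.33 / 4.1
= 1.3

Die swell = 1.3


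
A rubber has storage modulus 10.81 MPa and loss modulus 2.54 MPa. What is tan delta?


tan delta = E'' / E'
= 2.54 / 10.81
= 0.235

tan delta = 0.235


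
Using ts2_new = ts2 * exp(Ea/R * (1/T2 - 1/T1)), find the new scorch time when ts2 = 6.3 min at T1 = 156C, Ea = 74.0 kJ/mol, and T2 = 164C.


Convert temperatures: T1 = 156 + 273.15 = 429.15 K, T2 = 164 + 273.15 = 437.15 K
ts2_new = 6.3 * exp(74000 / 8.314 * (1/437.15 - 1/429.15))
1/T2 - 1/T1 = -4.2643e-05
ts2_new = 4.31 min

4.31 min


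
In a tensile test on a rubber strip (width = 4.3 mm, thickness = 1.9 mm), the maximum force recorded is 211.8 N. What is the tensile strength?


Area = width * thickness = 4.3 * 1.9 = 8.17 mm^2
TS = force / area = 211.8 / 8.17 = 25.92 MPa

25.92 MPa


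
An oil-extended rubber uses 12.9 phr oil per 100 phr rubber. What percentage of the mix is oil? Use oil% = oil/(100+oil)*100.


Oil % = oil / (100 + oil) * 100
= 12.9 / (100 + 12.9) * 100
= 12.9 / 112.9 * 100
= 11.43%

11.43%


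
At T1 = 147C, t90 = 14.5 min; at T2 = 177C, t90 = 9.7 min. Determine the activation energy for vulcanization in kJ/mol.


T1 = 420.15 K, T2 = 450.15 K
1/T1 - 1/T2 = 1.5862e-04
ln(t1/t2) = ln(14.5/9.7) = 0.4020
Ea = 8.314 * 0.4020 / 1.5862e-04 = 21071.7708 J/mol
Ea = 21.07 kJ/mol

21.07 kJ/mol


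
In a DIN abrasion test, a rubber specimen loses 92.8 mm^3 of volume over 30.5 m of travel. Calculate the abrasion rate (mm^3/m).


Rate = volume_loss / distance
= 92.8 / 30.5
= 3.043 mm^3/m

3.043 mm^3/m


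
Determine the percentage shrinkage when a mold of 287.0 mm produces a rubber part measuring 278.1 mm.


Shrinkage = (mold - part) / mold * 100
= (287.0 - 278.1) / 287.0 * 100
= 8.9 / 287.0 * 100
= 3.1%

3.1%


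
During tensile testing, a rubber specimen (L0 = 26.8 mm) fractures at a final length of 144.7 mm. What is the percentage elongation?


Elongation = (Lf - L0) / L0 * 100
= (144.7 - 26.8) / 26.8 * 100
= 117.9 / 26.8 * 100
= 439.9%

439.9%


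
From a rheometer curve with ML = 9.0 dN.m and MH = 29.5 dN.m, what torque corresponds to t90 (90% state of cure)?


M90 = ML + 0.9 * (MH - ML)
M90 = 9.0 + 0.9 * (29.5 - 9.0)
M90 = 9.0 + 0.9 * 20.5
M90 = 27.45 dN.m

27.45 dN.m


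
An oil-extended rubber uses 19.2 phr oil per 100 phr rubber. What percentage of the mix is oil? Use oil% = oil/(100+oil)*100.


Oil % = oil / (100 + oil) * 100
= 19.2 / (100 + 19.2) * 100
= 19.2 / 119.2 * 100
= 16.11%

16.11%


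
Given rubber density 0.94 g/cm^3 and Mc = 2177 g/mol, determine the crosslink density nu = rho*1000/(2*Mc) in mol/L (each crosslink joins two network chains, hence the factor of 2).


nu = rho * 1000 / (2 * Mc)
nu = 0.94 * 1000 / (2 * 2177)
nu = 940.0 / 4354
nu = 0.2159 mol/L

0.2159 mol/L


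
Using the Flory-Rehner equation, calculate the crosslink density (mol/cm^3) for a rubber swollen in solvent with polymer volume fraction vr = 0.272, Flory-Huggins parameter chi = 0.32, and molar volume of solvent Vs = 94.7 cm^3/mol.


ln(1 - vr) = ln(1 - 0.272) = -0.3175
Numerator = -((-0.3175) + 0.272 + 0.32 * 0.272^2) = 0.0218
Denominator = 94.7 * (0.272^(1/3) - 0.272/2) = 48.4790
nu = 0.0218 / 48.4790 = 4.4925e-04 mol/cm^3

4.4925e-04 mol/cm^3


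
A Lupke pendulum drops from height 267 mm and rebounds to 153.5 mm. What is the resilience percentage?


Resilience = h_rebound / h_drop * 100
= 153.5 / 267 * 100
= 57.5%

57.5%


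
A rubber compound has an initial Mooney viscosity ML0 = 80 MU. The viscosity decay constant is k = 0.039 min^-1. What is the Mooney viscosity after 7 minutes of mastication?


ML = ML0 * exp(-k * t)
ML = 80 * exp(-0.039 * 7)
ML = 80 * 0.7611
ML = 60.89 MU

60.89 MU


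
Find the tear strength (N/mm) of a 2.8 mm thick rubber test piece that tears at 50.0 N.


Tear strength = force / thickness
= 50.0 / 2.8
= 17.86 N/mm

17.86 N/mm


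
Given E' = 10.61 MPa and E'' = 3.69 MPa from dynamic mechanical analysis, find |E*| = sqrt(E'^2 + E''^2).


|E*| = sqrt(E'^2 + E''^2)
= sqrt(10.61^2 + 3.69^2)
= sqrt(112.5721 + 13.6161)
= 11.233 MPa

11.233 MPa


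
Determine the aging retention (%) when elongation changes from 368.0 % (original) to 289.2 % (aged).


Retention = aged / original * 100
= 289.2 / 368.0 * 100
= 78.6%

78.6%


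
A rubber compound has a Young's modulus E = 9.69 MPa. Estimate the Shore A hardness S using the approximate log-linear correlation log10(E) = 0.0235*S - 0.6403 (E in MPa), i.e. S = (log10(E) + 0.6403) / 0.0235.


log10(E) = 0.0235*S - 0.6403  =>  S = (log10(E) + 0.6403) / 0.0235
log10(9.69) = 0.986324
S = (0.986324 + 0.6403) / 0.0235 = 1.626624 / 0.0235
S = 69.2

Shore A = 69.2


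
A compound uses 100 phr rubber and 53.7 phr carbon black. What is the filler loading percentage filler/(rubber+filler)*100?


Filler % = filler / (rubber + filler) * 100
= 53.7 / (100 + 53.7) * 100
= 53.7 / 153.7 * 100
= 34.94%

34.94%


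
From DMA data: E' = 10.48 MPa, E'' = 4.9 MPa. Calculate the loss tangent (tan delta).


tan delta = E'' / E'
= 4.9 / 10.48
= 0.4676

tan delta = 0.4676


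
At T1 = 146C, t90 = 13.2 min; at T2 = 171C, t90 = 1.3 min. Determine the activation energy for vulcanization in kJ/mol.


T1 = 419.15 K, T2 = 444.15 K
1/T1 - 1/T2 = 1.3429e-04
ln(t1/t2) = ln(13.2/1.3) = 2.3179
Ea = 8.314 * 2.3179 / 1.3429e-04 = 143501.0095 J/mol
Ea = 143.5 kJ/mol

143.5 kJ/mol


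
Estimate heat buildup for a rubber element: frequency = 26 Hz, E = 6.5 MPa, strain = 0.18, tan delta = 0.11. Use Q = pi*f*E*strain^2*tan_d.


Q = pi * f * E * strain^2 * tan_d
= pi * 26 * 6.5 * 0.18^2 * 0.11
= pi * 26 * 6.5 * 0.0324 * 0.11
= 1.8922

Q = 1.8922


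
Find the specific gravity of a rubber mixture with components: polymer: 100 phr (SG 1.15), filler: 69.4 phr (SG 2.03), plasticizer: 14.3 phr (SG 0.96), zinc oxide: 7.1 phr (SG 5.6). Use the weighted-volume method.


Sum of weights = 190.8
Volume contributions:
  polymer: 100/1.15 = 86.9565
  filler: 69.4/2.03 = 34.1872
  plasticizer: 14.3/0.96 = 14.8958
  zinc oxide: 7.1/5.6 = 1.2679
Sum of volumes = 137.3074
SG = 190.8 / 137.3074 = 1.39

SG = 1.39


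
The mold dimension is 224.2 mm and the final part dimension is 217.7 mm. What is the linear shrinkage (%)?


Shrinkage = (mold - part) / mold * 100
= (224.2 - 217.7) / 224.2 * 100
= 6.5 / 224.2 * 100
= 2.9%

2.9%


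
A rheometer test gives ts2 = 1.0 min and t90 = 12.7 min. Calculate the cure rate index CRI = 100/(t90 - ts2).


CRI = 100 / (t90 - ts2)
= 100 / (12.7 - 1.0)
= 100 / 11.7
= 8.55 min^-1

8.55 min^-1


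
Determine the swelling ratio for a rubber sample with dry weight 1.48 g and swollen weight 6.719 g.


Q = W_swollen / W_dry
Q = 6.719 / 1.48
Q = 4.54

Q = 4.54


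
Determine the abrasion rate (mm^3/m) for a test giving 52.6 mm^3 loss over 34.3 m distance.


Rate = volume_loss / distance
= 52.6 / 34.3
= 1.534 mm^3/m

1.534 mm^3/m


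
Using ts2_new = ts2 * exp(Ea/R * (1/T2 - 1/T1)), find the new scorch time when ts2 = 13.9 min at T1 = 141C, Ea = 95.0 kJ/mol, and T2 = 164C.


Convert temperatures: T1 = 141 + 273.15 = 414.15 K, T2 = 164 + 273.15 = 437.15 K
ts2_new = 13.9 * exp(95000 / 8.314 * (1/437.15 - 1/414.15))
1/T2 - 1/T1 = -1.2704e-04
ts2_new = 3.26 min

3.26 min


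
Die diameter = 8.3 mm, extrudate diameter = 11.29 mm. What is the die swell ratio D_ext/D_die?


Die swell ratio = D_extrudate / D_die
= 11.29 / 8.3
= 1.36

Die swell = 1.36


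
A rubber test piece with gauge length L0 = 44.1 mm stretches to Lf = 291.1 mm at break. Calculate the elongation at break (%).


Elongation = (Lf - L0) / L0 * 100
= (291.1 - 44.1) / 44.1 * 100
= 247.0 / 44.1 * 100
= 560.1%

560.1%


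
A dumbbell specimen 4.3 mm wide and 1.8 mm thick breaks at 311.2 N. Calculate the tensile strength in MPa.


Area = width * thickness = 4.3 * 1.8 = 7.74 mm^2
TS = force / area = 311.2 / 7.74 = 40.21 MPa

40.21 MPa


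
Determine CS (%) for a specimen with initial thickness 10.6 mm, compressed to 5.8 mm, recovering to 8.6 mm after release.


CS = (t0 - recovered) / (t0 - ts) * 100
= (10.6 - 8.6) / (10.6 - 5.8) * 100
= 2.0 / 4.8 * 100
= 41.7%

41.7%


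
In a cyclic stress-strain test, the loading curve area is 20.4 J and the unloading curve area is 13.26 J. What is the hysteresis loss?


Hysteresis loss = loading - unloading
= 20.4 - 13.26
= 7.14 J

7.14 J


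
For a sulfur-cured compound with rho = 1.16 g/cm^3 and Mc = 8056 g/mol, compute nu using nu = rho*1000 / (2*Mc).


nu = rho * 1000 / (2 * Mc)
nu = 1.16 * 1000 / (2 * 8056)
nu = 1160.0 / 16112
nu = 0.0720 mol/L

0.0720 mol/L


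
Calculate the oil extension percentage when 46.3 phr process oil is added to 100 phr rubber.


Oil % = oil / (100 + oil) * 100
= 46.3 / (100 + 46.3) * 100
= 46.3 / 146.3 * 100
= 31.65%

31.65%


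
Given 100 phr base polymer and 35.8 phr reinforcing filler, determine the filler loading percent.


Filler % = filler / (rubber + filler) * 100
= 35.8 / (100 + 35.8) * 100
= 35.8 / 135.8 * 100
= 26.36%

26.36%


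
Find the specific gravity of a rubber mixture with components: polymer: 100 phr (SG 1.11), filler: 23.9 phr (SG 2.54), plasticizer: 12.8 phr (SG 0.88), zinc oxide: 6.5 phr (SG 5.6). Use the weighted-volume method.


Sum of weights = 143.2
Volume contributions:
  polymer: 100/1.11 = 90.0901
  filler: 23.9/2.54 = 9.4094
  plasticizer: 12.8/0.88 = 14.5455
  zinc oxide: 6.5/5.6 = 1.1607
Sum of volumes = 115.2057
SG = 143.2 / 115.2057 = 1.243

SG = 1.243


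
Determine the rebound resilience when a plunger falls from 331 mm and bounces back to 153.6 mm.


Resilience = h_rebound / h_drop * 100
= 153.6 / 331 * 100
= 46.4%

46.4%


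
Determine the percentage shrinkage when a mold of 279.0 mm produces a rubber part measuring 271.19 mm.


Shrinkage = (mold - part) / mold * 100
= (279.0 - 271.19) / 279.0 * 100
= 7.81 / 279.0 * 100
= 2.8%

2.8%


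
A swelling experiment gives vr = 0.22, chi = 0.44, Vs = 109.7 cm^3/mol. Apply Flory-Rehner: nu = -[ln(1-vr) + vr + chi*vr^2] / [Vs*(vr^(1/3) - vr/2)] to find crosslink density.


ln(1 - vr) = ln(1 - 0.22) = -0.2485
Numerator = -((-0.2485) + 0.22 + 0.44 * 0.22^2) = 0.0072
Denominator = 109.7 * (0.22^(1/3) - 0.22/2) = 54.1568
nu = 0.0072 / 54.1568 = 1.3231e-04 mol/cm^3

1.3231e-04 mol/cm^3


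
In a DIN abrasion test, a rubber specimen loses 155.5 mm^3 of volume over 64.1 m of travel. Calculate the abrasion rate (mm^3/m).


Rate = volume_loss / distance
= 155.5 / 64.1
= 2.426 mm^3/m

2.426 mm^3/m


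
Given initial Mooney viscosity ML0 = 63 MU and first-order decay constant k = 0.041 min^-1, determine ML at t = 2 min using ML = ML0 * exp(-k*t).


ML = ML0 * exp(-k * t)
ML = 63 * exp(-0.041 * 2)
ML = 63 * 0.9213
ML = 58.04 MU

58.04 MU


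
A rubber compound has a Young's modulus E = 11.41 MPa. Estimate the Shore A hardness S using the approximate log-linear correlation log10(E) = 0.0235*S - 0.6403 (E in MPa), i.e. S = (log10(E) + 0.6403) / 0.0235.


log10(E) = 0.0235*S - 0.6403  =>  S = (log10(E) + 0.6403) / 0.0235
log10(11.41) = 1.057286
S = (1.057286 + 0.6403) / 0.0235 = 1.697586 / 0.0235
S = 72.2

Shore A = 72.2


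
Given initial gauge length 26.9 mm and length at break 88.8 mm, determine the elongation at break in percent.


Elongation = (Lf - L0) / L0 * 100
= (88.8 - 26.9) / 26.9 * 100
= 61.9 / 26.9 * 100
= 230.1%

230.1%


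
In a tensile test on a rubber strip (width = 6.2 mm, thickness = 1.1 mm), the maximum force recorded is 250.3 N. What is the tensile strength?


Area = width * thickness = 6.2 * 1.1 = 6.82 mm^2
TS = force / area = 250.3 / 6.82 = 36.7 MPa

36.7 MPa


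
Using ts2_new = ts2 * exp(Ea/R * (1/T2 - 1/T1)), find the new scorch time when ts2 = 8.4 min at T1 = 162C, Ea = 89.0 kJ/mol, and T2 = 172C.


Convert temperatures: T1 = 162 + 273.15 = 435.15 K, T2 = 172 + 273.15 = 445.15 K
ts2_new = 8.4 * exp(89000 / 8.314 * (1/445.15 - 1/435.15))
1/T2 - 1/T1 = -5.1624e-05
ts2_new = 4.83 min

4.83 min


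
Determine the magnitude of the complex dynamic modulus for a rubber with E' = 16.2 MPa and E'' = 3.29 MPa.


|E*| = sqrt(E'^2 + E''^2)
= sqrt(16.2^2 + 3.29^2)
= sqrt(262.4400 + 10.8241)
= 16.531 MPa

16.531 MPa


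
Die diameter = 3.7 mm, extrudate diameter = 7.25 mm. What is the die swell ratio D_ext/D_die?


Die swell ratio = D_extrudate / D_die
= 7.25 / 3.7
= 1.959

Die swell = 1.959


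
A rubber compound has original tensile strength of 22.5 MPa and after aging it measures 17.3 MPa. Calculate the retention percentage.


Retention = aged / original * 100
= 17.3 / 22.5 * 100
= 76.9%

76.9%
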